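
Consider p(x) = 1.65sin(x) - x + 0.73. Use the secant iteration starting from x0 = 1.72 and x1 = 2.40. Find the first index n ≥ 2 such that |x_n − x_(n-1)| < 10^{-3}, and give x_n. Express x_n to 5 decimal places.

n = 5, x_n = 2.12929

p(1.72) = 0.6416681, p(2.40) = -0.5554858
x2 = 2.4000000 − (-0.5554858)·(0.6800000)/(-1.1971539) = 2.0844764;  |Δ| = 0.3155236
p(2.0844764) = 0.0825780
x3 = 2.0844764 − 0.0825780·(-0.3155236)/(0.6380638) = 2.1253114;  |Δ| = 0.0408350
p(2.1253114) = 0.0074458
x4 = 2.1253114 − 0.0074458·(0.0408350)/(-0.0751322) = 2.1293582;  |Δ| = 0.0040469
p(2.1293582) = -0.0001283
x5 = 2.1293582 − (-0.0001283)·(0.0040469)/(-0.0075742) = 2.1292897;  |Δ| = 0.0000686
|x5 − x4| = 0.0000686 < 10^{-3}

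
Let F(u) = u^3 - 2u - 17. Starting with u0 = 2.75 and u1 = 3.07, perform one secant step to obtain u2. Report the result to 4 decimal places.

2.8227

F(2.75) = -1.703125, F(3.07) = 5.794443
u2 = 3.070000 − 5.794443·(3.070000 − 2.750000) / (5.794443 − (-1.703125)) = 3.070000 − (1.854222)/(7.497568) = 2.822690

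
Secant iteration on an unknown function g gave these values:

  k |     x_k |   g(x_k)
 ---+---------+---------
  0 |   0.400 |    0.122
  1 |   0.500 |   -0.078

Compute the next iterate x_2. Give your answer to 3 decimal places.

0.461

x_2 = 0.500 − (-0.078)·(0.500 − 0.400) / (-0.078 − 0.122)
   = 0.500 − (-0.00780)/(-0.20000) = 0.46100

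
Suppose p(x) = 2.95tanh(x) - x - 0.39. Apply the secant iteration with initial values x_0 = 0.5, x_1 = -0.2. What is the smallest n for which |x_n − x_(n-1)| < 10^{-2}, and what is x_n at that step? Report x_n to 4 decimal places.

n = 4, x_n = 0.2042

p(0.5) = 0.473246, p(-0.2) = -0.772257
x_2 = -0.200000 − (-0.772257)·(-0.700000)/(-1.245503) = 0.234026;  |Δ| = 0.434026
p(0.234026) = 0.054016
x_3 = 0.234026 − 0.054016·(0.434026)/(0.826274) = 0.205652;  |Δ| = 0.028374
p(0.205652) = 0.002611
x_4 = 0.205652 − 0.002611·(-0.028374)/(-0.051406) = 0.204211;  |Δ| = 0.001441
|x_4 − x_3| = 0.001441 < 10^{-2}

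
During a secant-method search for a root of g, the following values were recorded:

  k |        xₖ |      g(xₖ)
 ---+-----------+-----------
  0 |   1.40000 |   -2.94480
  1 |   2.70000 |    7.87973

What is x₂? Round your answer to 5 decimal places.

x₂ = 2.70000 − 7.87973·(2.70000 − 1.40000) / (7.87973 − (-2.94480))
   = 2.70000 − (10.2436490)/(10.8245300) = 1.7536634

1.75366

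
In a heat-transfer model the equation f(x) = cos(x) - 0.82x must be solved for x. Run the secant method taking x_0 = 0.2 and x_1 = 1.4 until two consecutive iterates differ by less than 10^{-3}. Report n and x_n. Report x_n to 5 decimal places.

f(0.2) = 0.8160666, f(1.4) = -0.9780329
x_2 = 1.4000000 − (-0.9780329)·(1.2000000)/(-1.7940994) = 0.7458337;  |Δ| = 0.6541663
f(0.7458337) = 0.1229388
x_3 = 0.7458337 − 0.1229388·(-0.6541663)/(1.1009717) = 0.8188805;  |Δ| = 0.0730468
f(0.8188805) = 0.0115574
x_4 = 0.8188805 − 0.0115574·(0.0730468)/(-0.1113815) = 0.8264601;  |Δ| = 0.0075796
f(0.8264601) = -0.0002135
x_5 = 0.8264601 − (-0.0002135)·(0.0075796)/(-0.0117708) = 0.8263226;  |Δ| = 0.0001375
|x_5 − x_4| = 0.0001375 < 10^{-3}

n = 5, x_n = 0.82632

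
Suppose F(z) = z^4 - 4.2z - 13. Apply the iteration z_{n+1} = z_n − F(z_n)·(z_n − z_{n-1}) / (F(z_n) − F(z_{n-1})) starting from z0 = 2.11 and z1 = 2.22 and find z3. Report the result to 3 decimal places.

2.168

F(2.11) = -2.04081, F(2.22) = 1.96513
z2 = 2.22000 − 1.96513·(2.22000 − 2.11000) / (1.96513 − (-2.04081)) = 2.22000 − (0.21616)/(4.00593) = 2.16604
F(2.16604) = -0.08508
z3 = 2.16604 − (-0.08508)·(2.16604 − 2.22000) / (-0.08508 − 1.96513) = 2.16604 − (0.00459)/(-2.05021) = 2.16828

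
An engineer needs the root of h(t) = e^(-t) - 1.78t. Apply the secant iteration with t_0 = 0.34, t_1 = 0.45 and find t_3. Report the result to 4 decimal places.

h(0.34) = 0.106570, h(0.45) = -0.163372
t_2 = 0.450000 − (-0.163372)·(0.450000 − 0.340000) / (-0.163372 − 0.106570) = 0.450000 − (-0.017971)/(-0.269942) = 0.383427
h(0.383427) = -0.000978
t_3 = 0.383427 − (-0.000978)·(0.383427 − 0.450000) / (-0.000978 − (-0.163372)) = 0.383427 − (0.000065)/(0.162394) = 0.383026

0.3830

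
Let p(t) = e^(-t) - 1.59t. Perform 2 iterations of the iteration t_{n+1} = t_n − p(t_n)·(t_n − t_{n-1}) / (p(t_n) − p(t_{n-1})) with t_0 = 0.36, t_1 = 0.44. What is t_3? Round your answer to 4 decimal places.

0.4152

p(0.36) = 0.125276, p(0.44) = -0.055564
t_2 = 0.440000 − (-0.055564)·(0.440000 − 0.360000) / (-0.055564 − 0.125276) = 0.440000 − (-0.004445)/(-0.180840) = 0.415420
p(0.415420) = -0.000454
t_3 = 0.415420 − (-0.000454)·(0.415420 − 0.440000) / (-0.000454 − (-0.055564)) = 0.415420 − (0.000011)/(0.055109) = 0.415217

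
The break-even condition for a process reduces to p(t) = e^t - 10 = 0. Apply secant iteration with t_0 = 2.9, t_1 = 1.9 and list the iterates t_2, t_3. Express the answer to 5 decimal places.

p(2.9) = 8.1741454, p(1.9) = -3.3141056
t_2 = 1.9000000 − (-3.3141056)·(1.9000000 − 2.9000000) / (-3.3141056 − 8.1741454) = 1.9000000 − (3.3141056)/(-11.4882509) = 2.1884778
p(2.1884778) = -1.0783776
t_3 = 2.1884778 − (-1.0783776)·(2.1884778 − 1.9000000) / (-1.0783776 − (-3.3141056)) = 2.1884778 − (-0.3110880)/(2.2357280) = 2.3276218

2.18848, 2.32762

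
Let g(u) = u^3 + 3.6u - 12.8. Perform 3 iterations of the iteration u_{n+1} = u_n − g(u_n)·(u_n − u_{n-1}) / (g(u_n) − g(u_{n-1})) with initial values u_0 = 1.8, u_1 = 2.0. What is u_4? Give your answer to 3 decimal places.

g(1.8) = -0.48800, g(2.0) = 2.40000
u_2 = 2.00000 − 2.40000·(2.00000 − 1.80000) / (2.40000 − (-0.48800)) = 2.00000 − (0.48000)/(2.88800) = 1.83380
g(1.83380) = -0.03164
u_3 = 1.83380 − (-0.03164)·(1.83380 − 2.00000) / (-0.03164 − 2.40000) = 1.83380 − (0.00526)/(-2.43164) = 1.83596
g(1.83596) = -0.00201
u_4 = 1.83596 − (-0.00201)·(1.83596 − 1.83380) / (-0.00201 − (-0.03164)) = 1.83596 − (0.00000)/(0.02963) = 1.83610

1.836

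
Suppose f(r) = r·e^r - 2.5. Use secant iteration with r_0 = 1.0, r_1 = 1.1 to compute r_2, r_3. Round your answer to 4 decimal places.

f(1.0) = 0.218282, f(1.1) = 0.804583
r_2 = 1.100000 − 0.804583·(1.100000 − 1.000000) / (0.804583 − 0.218282) = 1.100000 − (0.080458)/(0.586301) = 0.962770
f(0.962770) = 0.021436
r_3 = 0.962770 − 0.021436·(0.962770 − 1.100000) / (0.021436 − 0.804583) = 0.962770 − (-0.002942)/(-0.783147) = 0.959013

0.9628, 0.9590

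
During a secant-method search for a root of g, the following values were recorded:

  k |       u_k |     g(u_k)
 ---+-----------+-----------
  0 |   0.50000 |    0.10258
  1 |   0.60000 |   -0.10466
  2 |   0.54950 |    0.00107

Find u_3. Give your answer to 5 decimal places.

u_3 = 0.54950 − 0.00107·(0.54950 − 0.60000) / (0.00107 − (-0.10466))
   = 0.54950 − (-0.0000540)/(0.1057300) = 0.5500111

0.55001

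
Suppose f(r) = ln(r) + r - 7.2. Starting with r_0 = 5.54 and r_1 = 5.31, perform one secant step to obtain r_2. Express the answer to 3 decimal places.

f(5.54) = 0.05199, f(5.31) = -0.22041
r_2 = 5.31000 − (-0.22041)·(5.31000 − 5.54000) / (-0.22041 − 0.05199) = 5.31000 − (0.05069)/(-0.27240) = 5.49610

5.496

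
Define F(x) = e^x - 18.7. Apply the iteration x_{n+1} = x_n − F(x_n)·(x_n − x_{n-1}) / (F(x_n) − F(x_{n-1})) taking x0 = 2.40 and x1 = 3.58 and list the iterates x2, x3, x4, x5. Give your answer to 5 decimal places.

2.76453, 2.87984, 2.93266, 2.92842

F(2.40) = -7.6768236, F(3.58) = 17.1735408
x2 = 3.5800000 − 17.1735408·(3.5800000 − 2.4000000) / (17.1735408 − (-7.6768236)) = 3.5800000 − (20.2647782)/(24.8503645) = 2.7645279
F(2.7645279) = -2.8284543
x3 = 2.7645279 − (-2.8284543)·(2.7645279 − 3.5800000) / (-2.8284543 − 17.1735408) = 2.7645279 − (2.3065255)/(-20.0019951) = 2.8798427
F(2.8798427) = -0.8885288
x4 = 2.8798427 − (-0.8885288)·(2.8798427 − 2.7645279) / (-0.8885288 − (-2.8284543)) = 2.8798427 − (-0.1024605)/(1.9399255) = 2.9326594
F(2.9326594) = 0.0775013
x5 = 2.9326594 − 0.0775013·(2.9326594 − 2.8798427) / (0.0775013 − (-0.8885288)) = 2.9326594 − (0.0040934)/(0.9660302) = 2.9284221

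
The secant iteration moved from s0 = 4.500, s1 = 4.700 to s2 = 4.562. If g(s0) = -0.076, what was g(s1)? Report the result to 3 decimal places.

0.169

The secant line through (4.500, -0.076) and (4.700, g(s1)) crosses zero at s2 = 4.562.
So (4.500, -0.076), (4.700, g(s1)), (4.562, 0) are collinear:
g(s1) = -0.076 · (4.700 − 4.562) / (4.500 − 4.562) = -0.076 · (0.13800)/(-0.06200) = 0.16916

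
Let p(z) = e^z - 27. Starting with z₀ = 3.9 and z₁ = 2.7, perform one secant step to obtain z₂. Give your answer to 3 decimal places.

p(3.9) = 22.40245, p(2.7) = -12.12027
z₂ = 2.70000 − (-12.12027)·(2.70000 − 3.90000) / (-12.12027 − 22.40245) = 2.70000 − (14.54432)/(-34.52272) = 3.12130

3.121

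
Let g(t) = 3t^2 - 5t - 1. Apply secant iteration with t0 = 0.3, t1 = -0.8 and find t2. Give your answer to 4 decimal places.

-0.0431

g(0.3) = -2.230000, g(-0.8) = 4.920000
t2 = -0.800000 − 4.920000·(-0.800000 − 0.300000) / (4.920000 − (-2.230000)) = -0.800000 − (-5.412000)/(7.150000) = -0.043077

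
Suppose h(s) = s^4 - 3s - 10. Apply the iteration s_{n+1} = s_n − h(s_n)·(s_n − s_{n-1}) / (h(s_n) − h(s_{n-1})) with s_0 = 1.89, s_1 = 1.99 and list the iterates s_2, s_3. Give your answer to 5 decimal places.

2.00097, 1.99999

h(1.89) = -2.9101016, h(1.99) = -0.2876080
s_2 = 1.9900000 − (-0.2876080)·(1.9900000 − 1.8900000) / (-0.2876080 − (-2.9101016)) = 1.9900000 − (-0.0287608)/(2.6224936) = 2.0009670
h(2.0009670) = 0.0280645
s_3 = 2.0009670 − 0.0280645·(2.0009670 − 1.9900000) / (0.0280645 − (-0.2876080)) = 2.0009670 − (0.0003078)/(0.3156725) = 1.9999920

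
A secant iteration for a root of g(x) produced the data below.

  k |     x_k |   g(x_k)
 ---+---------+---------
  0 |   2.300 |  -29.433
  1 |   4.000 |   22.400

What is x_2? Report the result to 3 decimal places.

3.265

x_2 = 4.000 − 22.400·(4.000 − 2.300) / (22.400 − (-29.433))
   = 4.000 − (38.08000)/(51.83300) = 3.26533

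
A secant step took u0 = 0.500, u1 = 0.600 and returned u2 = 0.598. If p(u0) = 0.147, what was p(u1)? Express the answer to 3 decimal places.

The secant line through (0.500, 0.147) and (0.600, p(u1)) crosses zero at u2 = 0.598.
So (0.500, 0.147), (0.600, p(u1)), (0.598, 0) are collinear:
p(u1) = 0.147 · (0.600 − 0.598) / (0.500 − 0.598) = 0.147 · (0.00200)/(-0.09800) = -0.00300

-0.003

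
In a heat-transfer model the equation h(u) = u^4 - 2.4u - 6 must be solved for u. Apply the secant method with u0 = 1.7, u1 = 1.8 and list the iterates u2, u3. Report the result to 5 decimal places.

h(1.7) = -1.7279000, h(1.8) = 0.1776000
u2 = 1.8000000 − 0.1776000·(1.8000000 − 1.7000000) / (0.1776000 − (-1.7279000)) = 1.8000000 − (0.0177600)/(1.9055000) = 1.7906796
h(1.7906796) = -0.0157742
u3 = 1.7906796 − (-0.0157742)·(1.7906796 − 1.8000000) / (-0.0157742 − 0.1776000) = 1.7906796 − (0.0001470)/(-0.1933742) = 1.7914399

1.79068, 1.79144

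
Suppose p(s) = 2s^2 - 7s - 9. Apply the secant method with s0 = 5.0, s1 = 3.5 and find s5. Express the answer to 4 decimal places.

4.5000

p(5.0) = 6.000000, p(3.5) = -9.000000
s2 = 3.500000 − (-9.000000)·(3.500000 − 5.000000) / (-9.000000 − 6.000000) = 3.500000 − (13.500000)/(-15.000000) = 4.400000
p(4.400000) = -1.080000
s3 = 4.400000 − (-1.080000)·(4.400000 − 3.500000) / (-1.080000 − (-9.000000)) = 4.400000 − (-0.972000)/(7.920000) = 4.522727
p(4.522727) = 0.251033
s4 = 4.522727 − 0.251033·(4.522727 − 4.400000) / (0.251033 − (-1.080000)) = 4.522727 − (0.030809)/(1.331033) = 4.499581
p(4.499581) = -0.004610
s5 = 4.499581 − (-0.004610)·(4.499581 − 4.522727) / (-0.004610 − 0.251033) = 4.499581 − (0.000107)/(-0.255643) = 4.499998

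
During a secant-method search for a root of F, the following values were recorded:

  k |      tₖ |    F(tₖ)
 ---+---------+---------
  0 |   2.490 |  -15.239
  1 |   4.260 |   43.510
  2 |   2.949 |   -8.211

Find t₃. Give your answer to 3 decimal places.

t₃ = 2.949 − (-8.211)·(2.949 − 4.260) / (-8.211 − 43.510)
   = 2.949 − (10.76462)/(-51.72100) = 3.15713

3.157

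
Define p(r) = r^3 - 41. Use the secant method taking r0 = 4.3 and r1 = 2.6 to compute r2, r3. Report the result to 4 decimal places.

3.2430, 3.5111

p(4.3) = 38.507000, p(2.6) = -23.424000
r2 = 2.600000 − (-23.424000)·(2.600000 − 4.300000) / (-23.424000 − 38.507000) = 2.600000 − (39.820800)/(-61.931000) = 3.242987
p(3.242987) = -6.893634
r3 = 3.242987 − (-6.893634)·(3.242987 − 2.600000) / (-6.893634 − (-23.424000)) = 3.242987 − (-4.432514)/(16.530366) = 3.511130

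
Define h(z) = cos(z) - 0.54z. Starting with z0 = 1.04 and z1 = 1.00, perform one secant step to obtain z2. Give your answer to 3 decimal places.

h(1.04) = -0.05538, h(1.00) = 0.00030
z2 = 1.00000 − 0.00030·(1.00000 − 1.04000) / (0.00030 − (-0.05538)) = 1.00000 − (-0.00001)/(0.05568) = 1.00022

1.000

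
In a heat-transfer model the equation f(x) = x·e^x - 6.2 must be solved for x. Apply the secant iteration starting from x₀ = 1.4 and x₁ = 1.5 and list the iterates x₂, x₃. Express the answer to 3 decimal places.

1.450, 1.452

f(1.4) = -0.52272, f(1.5) = 0.52253
x₂ = 1.50000 − 0.52253·(1.50000 − 1.40000) / (0.52253 − (-0.52272)) = 1.50000 − (0.05225)/(1.04525) = 1.45001
f(1.45001) = -0.01839
x₃ = 1.45001 − (-0.01839)·(1.45001 − 1.50000) / (-0.01839 − 0.52253) = 1.45001 − (0.00092)/(-0.54092) = 1.45171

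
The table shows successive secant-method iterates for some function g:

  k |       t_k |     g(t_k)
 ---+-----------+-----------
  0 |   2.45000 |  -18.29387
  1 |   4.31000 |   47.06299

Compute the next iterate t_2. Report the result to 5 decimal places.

t_2 = 4.31000 − 47.06299·(4.31000 − 2.45000) / (47.06299 − (-18.29387))
   = 4.31000 − (87.5371614)/(65.3568600) = 2.9706278

2.97063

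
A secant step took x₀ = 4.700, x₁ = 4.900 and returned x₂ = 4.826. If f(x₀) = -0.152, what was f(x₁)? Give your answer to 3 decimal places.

0.089

The secant line through (4.700, -0.152) and (4.900, f(x₁)) crosses zero at x₂ = 4.826.
So (4.700, -0.152), (4.900, f(x₁)), (4.826, 0) are collinear:
f(x₁) = -0.152 · (4.900 − 4.826) / (4.700 − 4.826) = -0.152 · (0.07400)/(-0.12600) = 0.08927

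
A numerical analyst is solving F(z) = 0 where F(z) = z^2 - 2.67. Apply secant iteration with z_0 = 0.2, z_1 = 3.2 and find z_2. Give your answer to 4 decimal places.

F(0.2) = -2.630000, F(3.2) = 7.570000
z_2 = 3.200000 − 7.570000·(3.200000 − 0.200000) / (7.570000 − (-2.630000)) = 3.200000 − (22.710000)/(10.200000) = 0.973529

0.9735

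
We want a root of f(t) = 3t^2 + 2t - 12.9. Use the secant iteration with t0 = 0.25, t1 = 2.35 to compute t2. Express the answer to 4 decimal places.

f(0.25) = -12.212500, f(2.35) = 8.367500
t2 = 2.350000 − 8.367500·(2.350000 − 0.250000) / (8.367500 − (-12.212500)) = 2.350000 − (17.571750)/(20.580000) = 1.496173

1.4962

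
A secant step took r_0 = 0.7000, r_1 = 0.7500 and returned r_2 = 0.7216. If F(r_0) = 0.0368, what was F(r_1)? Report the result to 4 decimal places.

-0.0484

The secant line through (0.7000, 0.0368) and (0.7500, F(r_1)) crosses zero at r_2 = 0.7216.
So (0.7000, 0.0368), (0.7500, F(r_1)), (0.7216, 0) are collinear:
F(r_1) = 0.0368 · (0.7500 − 0.7216) / (0.7000 − 0.7216) = 0.0368 · (0.028400)/(-0.021600) = -0.048385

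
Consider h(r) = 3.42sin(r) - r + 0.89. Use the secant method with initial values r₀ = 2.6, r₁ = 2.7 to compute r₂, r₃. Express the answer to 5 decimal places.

h(2.6) = 0.0530147, h(2.7) = -0.3483608
r₂ = 2.7000000 − (-0.3483608)·(2.7000000 − 2.6000000) / (-0.3483608 − 0.0530147) = 2.7000000 − (-0.0348361)/(-0.4013755) = 2.6132083
h(2.6132083) = 0.0009462
r₃ = 2.6132083 − 0.0009462·(2.6132083 − 2.7000000) / (0.0009462 − (-0.3483608)) = 2.6132083 − (-0.0000821)/(0.3493070) = 2.6134434

2.61321, 2.61344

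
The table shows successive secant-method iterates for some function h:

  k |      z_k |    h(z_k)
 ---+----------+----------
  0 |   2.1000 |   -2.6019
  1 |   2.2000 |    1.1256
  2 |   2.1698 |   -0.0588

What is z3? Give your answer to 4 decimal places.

2.1713

z3 = 2.1698 − (-0.0588)·(2.1698 − 2.2000) / (-0.0588 − 1.1256)
   = 2.1698 − (0.001776)/(-1.184400) = 2.171299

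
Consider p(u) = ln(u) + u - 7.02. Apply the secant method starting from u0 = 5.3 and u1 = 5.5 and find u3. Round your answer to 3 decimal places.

5.344

p(5.3) = -0.05229, p(5.5) = 0.18475
u2 = 5.50000 − 0.18475·(5.50000 − 5.30000) / (0.18475 − (-0.05229)) = 5.50000 − (0.03695)/(0.23704) = 5.34412
p(5.34412) = 0.00012
u3 = 5.34412 − 0.00012·(5.34412 − 5.50000) / (0.00012 − 0.18475) = 5.34412 − (-0.00002)/(-0.18463) = 5.34402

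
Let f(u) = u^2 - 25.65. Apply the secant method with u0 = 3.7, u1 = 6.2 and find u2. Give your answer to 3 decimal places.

f(3.7) = -11.96000, f(6.2) = 12.79000
u2 = 6.20000 − 12.79000·(6.20000 − 3.70000) / (12.79000 − (-11.96000)) = 6.20000 − (31.97500)/(24.75000) = 4.90808

4.908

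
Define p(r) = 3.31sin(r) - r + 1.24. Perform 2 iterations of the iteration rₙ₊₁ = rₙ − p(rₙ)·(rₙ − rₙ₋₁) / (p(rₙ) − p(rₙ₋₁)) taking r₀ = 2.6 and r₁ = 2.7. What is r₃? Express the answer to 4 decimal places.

2.6886

p(2.6) = 0.346310, p(2.7) = -0.045373
r₂ = 2.700000 − (-0.045373)·(2.700000 − 2.600000) / (-0.045373 − 0.346310) = 2.700000 − (-0.004537)/(-0.391682) = 2.688416
p(2.688416) = 0.000781
r₃ = 2.688416 − 0.000781·(2.688416 − 2.700000) / (0.000781 − (-0.045373)) = 2.688416 − (-0.000009)/(0.046153) = 2.688612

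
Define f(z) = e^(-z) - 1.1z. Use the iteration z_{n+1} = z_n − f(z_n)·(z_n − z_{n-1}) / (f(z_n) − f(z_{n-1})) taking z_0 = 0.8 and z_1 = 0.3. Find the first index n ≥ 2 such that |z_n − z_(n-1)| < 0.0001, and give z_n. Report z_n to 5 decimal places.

n = 5, z_n = 0.53332

f(0.8) = -0.4306710, f(0.3) = 0.4108182
z_2 = 0.3000000 − 0.4108182·(-0.5000000)/(0.8414893) = 0.5441019;  |Δ| = 0.2441019
f(0.5441019) = -0.0181493
z_3 = 0.5441019 − (-0.0181493)·(0.2441019)/(-0.4289675) = 0.5337741;  |Δ| = 0.0103278
f(0.5337741) = -0.0007638
z_4 = 0.5337741 − (-0.0007638)·(-0.0103278)/(0.0173854) = 0.5333204;  |Δ| = 0.0004538
f(0.5333204) = 0.0000014
z_5 = 0.5333204 − 0.0000014·(-0.0004538)/(0.0007653) = 0.5333212;  |Δ| = 0.0000008
|z_5 − z_4| = 0.0000008 < 0.0001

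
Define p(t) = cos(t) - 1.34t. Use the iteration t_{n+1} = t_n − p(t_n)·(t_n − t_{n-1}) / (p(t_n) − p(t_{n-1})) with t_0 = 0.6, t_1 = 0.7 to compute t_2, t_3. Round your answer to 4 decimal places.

0.6110, 0.6112

p(0.6) = 0.021336, p(0.7) = -0.173158
t_2 = 0.700000 − (-0.173158)·(0.700000 − 0.600000) / (-0.173158 − 0.021336) = 0.700000 − (-0.017316)/(-0.194493) = 0.610970
p(0.610970) = 0.000392
t_3 = 0.610970 − 0.000392·(0.610970 − 0.700000) / (0.000392 − (-0.173158)) = 0.610970 − (-0.000035)/(0.173550) = 0.611171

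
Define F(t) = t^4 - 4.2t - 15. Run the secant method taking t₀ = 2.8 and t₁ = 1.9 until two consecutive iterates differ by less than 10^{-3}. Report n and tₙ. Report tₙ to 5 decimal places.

F(2.8) = 34.7056000, F(1.9) = -9.9479000
t₂ = 1.9000000 − (-9.9479000)·(-0.9000000)/(-44.6535000) = 2.1005019;  |Δ| = 0.2005019
F(2.1005019) = -4.3554101
t₃ = 2.1005019 − (-4.3554101)·(0.2005019)/(5.5924899) = 2.2566520;  |Δ| = 0.1561501
F(2.2566520) = 1.4553947
t₄ = 2.2566520 − 1.4553947·(0.1561501)/(5.8108048) = 2.2175421;  |Δ| = 0.0391099
F(2.2175421) = -0.1319415
t₅ = 2.2175421 − (-0.1319415)·(-0.0391099)/(-1.5873362) = 2.2207929;  |Δ| = 0.0032509
F(2.2207929) = -0.0034835
t₆ = 2.2207929 − (-0.0034835)·(0.0032509)/(0.1284580) = 2.2208811;  |Δ| = 0.0000882
|t₆ − t₅| = 0.0000882 < 10^{-3}

n = 6, tₙ = 2.22088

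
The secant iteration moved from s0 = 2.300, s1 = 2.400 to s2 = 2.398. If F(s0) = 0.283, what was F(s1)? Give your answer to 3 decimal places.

The secant line through (2.300, 0.283) and (2.400, F(s1)) crosses zero at s2 = 2.398.
So (2.300, 0.283), (2.400, F(s1)), (2.398, 0) are collinear:
F(s1) = 0.283 · (2.400 − 2.398) / (2.300 − 2.398) = 0.283 · (0.00200)/(-0.09800) = -0.00578

-0.006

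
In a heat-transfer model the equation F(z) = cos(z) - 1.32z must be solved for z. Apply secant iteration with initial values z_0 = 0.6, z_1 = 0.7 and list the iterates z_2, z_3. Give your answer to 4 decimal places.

0.6173, 0.6176

F(0.6) = 0.033336, F(0.7) = -0.159158
z_2 = 0.700000 − (-0.159158)·(0.700000 − 0.600000) / (-0.159158 − 0.033336) = 0.700000 − (-0.015916)/(-0.192493) = 0.617318
F(0.617318) = 0.000574
z_3 = 0.617318 − 0.000574·(0.617318 − 0.700000) / (0.000574 − (-0.159158)) = 0.617318 − (-0.000048)/(0.159732) = 0.617615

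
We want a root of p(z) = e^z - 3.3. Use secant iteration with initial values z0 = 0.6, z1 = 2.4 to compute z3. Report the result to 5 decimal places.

1.04161

p(0.6) = -1.4778812, p(2.4) = 7.7231764
z2 = 2.4000000 − 7.7231764·(2.4000000 − 0.6000000) / (7.7231764 − (-1.4778812)) = 2.4000000 − (13.9017175)/(9.2010576) = 0.8891174
p(0.8891174) = -0.8670186
z3 = 0.8891174 − (-0.8670186)·(0.8891174 − 2.4000000) / (-0.8670186 − 7.7231764) = 0.8891174 − (1.3099632)/(-8.5901949) = 1.0416126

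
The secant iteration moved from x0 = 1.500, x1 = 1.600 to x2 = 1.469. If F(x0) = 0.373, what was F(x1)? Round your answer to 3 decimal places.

1.576

The secant line through (1.500, 0.373) and (1.600, F(x1)) crosses zero at x2 = 1.469.
So (1.500, 0.373), (1.600, F(x1)), (1.469, 0) are collinear:
F(x1) = 0.373 · (1.600 − 1.469) / (1.500 − 1.469) = 0.373 · (0.13100)/(0.03100) = 1.57623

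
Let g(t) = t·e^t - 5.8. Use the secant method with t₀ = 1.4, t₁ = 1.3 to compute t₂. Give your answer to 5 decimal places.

1.41353

g(1.4) = -0.1227200, g(1.3) = -1.0299143
t₂ = 1.3000000 − (-1.0299143)·(1.3000000 − 1.4000000) / (-1.0299143 − (-0.1227200)) = 1.3000000 − (0.1029914)/(-0.9071943) = 1.4135274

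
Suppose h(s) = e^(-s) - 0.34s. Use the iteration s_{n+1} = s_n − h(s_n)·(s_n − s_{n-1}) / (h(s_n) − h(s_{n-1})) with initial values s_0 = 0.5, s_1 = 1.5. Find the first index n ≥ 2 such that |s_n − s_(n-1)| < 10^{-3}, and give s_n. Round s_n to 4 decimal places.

h(0.5) = 0.436531, h(1.5) = -0.286870
s_2 = 1.500000 − (-0.286870)·(1.000000)/(-0.723400) = 1.103443;  |Δ| = 0.396557
h(1.103443) = -0.043443
s_3 = 1.103443 − (-0.043443)·(-0.396557)/(0.243426) = 1.032671;  |Δ| = 0.070772
h(1.032671) = 0.004947
s_4 = 1.032671 − 0.004947·(-0.070772)/(0.048390) = 1.039905;  |Δ| = 0.007235
h(1.039905) = -0.000080
s_5 = 1.039905 − (-0.000080)·(0.007235)/(-0.005027) = 1.039791;  |Δ| = 0.000115
|s_5 − s_4| = 0.000115 < 10^{-3}

n = 5, s_n = 1.0398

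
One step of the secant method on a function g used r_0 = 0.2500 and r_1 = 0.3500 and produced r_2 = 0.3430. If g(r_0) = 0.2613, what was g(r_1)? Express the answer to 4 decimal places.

The secant line through (0.2500, 0.2613) and (0.3500, g(r_1)) crosses zero at r_2 = 0.3430.
So (0.2500, 0.2613), (0.3500, g(r_1)), (0.3430, 0) are collinear:
g(r_1) = 0.2613 · (0.3500 − 0.3430) / (0.2500 − 0.3430) = 0.2613 · (0.007000)/(-0.093000) = -0.019668

-0.0197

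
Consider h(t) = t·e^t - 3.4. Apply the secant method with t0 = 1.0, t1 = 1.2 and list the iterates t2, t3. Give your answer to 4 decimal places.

h(1.0) = -0.681718, h(1.2) = 0.584140
t2 = 1.200000 − 0.584140·(1.200000 − 1.000000) / (0.584140 − (-0.681718)) = 1.200000 − (0.116828)/(1.265858) = 1.107708
h(1.107708) = -0.046509
t3 = 1.107708 − (-0.046509)·(1.107708 − 1.200000) / (-0.046509 − 0.584140) = 1.107708 − (0.004292)/(-0.630649) = 1.114515

1.1077, 1.1145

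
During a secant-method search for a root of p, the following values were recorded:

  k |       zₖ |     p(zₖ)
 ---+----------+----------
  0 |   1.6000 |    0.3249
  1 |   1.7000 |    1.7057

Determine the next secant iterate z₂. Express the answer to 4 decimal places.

z₂ = 1.7000 − 1.7057·(1.7000 − 1.6000) / (1.7057 − 0.3249)
   = 1.7000 − (0.170570)/(1.380800) = 1.576470

1.5765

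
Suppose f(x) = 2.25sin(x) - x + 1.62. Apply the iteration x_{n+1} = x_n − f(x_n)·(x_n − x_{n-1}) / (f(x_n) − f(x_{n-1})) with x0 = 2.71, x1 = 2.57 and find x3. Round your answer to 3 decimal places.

2.661

f(2.71) = -0.14878, f(2.57) = 0.26719
x2 = 2.57000 − 0.26719·(2.57000 − 2.71000) / (0.26719 − (-0.14878)) = 2.57000 − (-0.03741)/(0.41597) = 2.65992
f(2.65992) = 0.00241
x3 = 2.65992 − 0.00241·(2.65992 − 2.57000) / (0.00241 − 0.26719) = 2.65992 − (0.00022)/(-0.26478) = 2.66074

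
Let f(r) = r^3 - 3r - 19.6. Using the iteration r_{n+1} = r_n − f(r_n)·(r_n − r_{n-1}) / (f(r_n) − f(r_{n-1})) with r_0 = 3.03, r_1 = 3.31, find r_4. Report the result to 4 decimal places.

f(3.03) = -0.871873, f(3.31) = 6.734691
r_2 = 3.310000 − 6.734691·(3.310000 − 3.030000) / (6.734691 − (-0.871873)) = 3.310000 − (1.885713)/(7.606564) = 3.062094
f(3.062094) = -0.074806
r_3 = 3.062094 − (-0.074806)·(3.062094 − 3.310000) / (-0.074806 − 6.734691) = 3.062094 − (0.018545)/(-6.809497) = 3.064817
f(3.064817) = -0.006301
r_4 = 3.064817 − (-0.006301)·(3.064817 − 3.062094) / (-0.006301 − (-0.074806)) = 3.064817 − (-0.000017)/(0.068504) = 3.065068

3.0651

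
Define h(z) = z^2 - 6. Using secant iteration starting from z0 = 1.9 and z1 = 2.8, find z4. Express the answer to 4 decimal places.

h(1.9) = -2.390000, h(2.8) = 1.840000
z2 = 2.800000 − 1.840000·(2.800000 − 1.900000) / (1.840000 − (-2.390000)) = 2.800000 − (1.656000)/(4.230000) = 2.408511
h(2.408511) = -0.199077
z3 = 2.408511 − (-0.199077)·(2.408511 − 2.800000) / (-0.199077 − 1.840000) = 2.408511 − (0.077936)/(-2.039077) = 2.446732
h(2.446732) = -0.013502
z4 = 2.446732 − (-0.013502)·(2.446732 − 2.408511) / (-0.013502 − (-0.199077)) = 2.446732 − (-0.000516)/(0.185574) = 2.449513

2.4495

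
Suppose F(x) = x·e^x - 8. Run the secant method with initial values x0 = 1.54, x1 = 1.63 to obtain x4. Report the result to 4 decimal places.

F(1.54) = -0.816531, F(1.63) = 0.319316
x2 = 1.630000 − 0.319316·(1.630000 − 1.540000) / (0.319316 − (-0.816531)) = 1.630000 − (0.028738)/(1.135847) = 1.604699
F(1.604699) = -0.014442
x3 = 1.604699 − (-0.014442)·(1.604699 − 1.630000) / (-0.014442 − 0.319316) = 1.604699 − (0.000365)/(-0.333758) = 1.605793
F(1.605793) = -0.000240
x4 = 1.605793 − (-0.000240)·(1.605793 − 1.604699) / (-0.000240 − (-0.014442)) = 1.605793 − (0.000000)/(0.014201) = 1.605812

1.6058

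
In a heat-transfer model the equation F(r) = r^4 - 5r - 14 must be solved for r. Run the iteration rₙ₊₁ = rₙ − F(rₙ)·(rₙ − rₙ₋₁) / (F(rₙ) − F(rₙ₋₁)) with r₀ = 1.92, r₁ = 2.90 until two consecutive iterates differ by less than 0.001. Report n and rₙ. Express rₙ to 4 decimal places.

n = 6, rₙ = 2.2406

F(1.92) = -10.010455, F(2.90) = 42.228100
r₂ = 2.900000 − 42.228100·(0.980000)/(52.238555) = 2.107797;  |Δ| = 0.792203
F(2.107797) = -4.800439
r₃ = 2.107797 − (-4.800439)·(-0.792203)/(-47.028539) = 2.188661;  |Δ| = 0.080864
F(2.188661) = -1.996928
r₄ = 2.188661 − (-1.996928)·(0.080864)/(2.803511) = 2.246260;  |Δ| = 0.057599
F(2.246260) = 0.227641
r₅ = 2.246260 − 0.227641·(0.057599)/(2.224569) = 2.240366;  |Δ| = 0.005894
F(2.240366) = -0.009053
r₆ = 2.240366 − (-0.009053)·(-0.005894)/(-0.236694) = 2.240592;  |Δ| = 0.000225
|r₆ − r₅| = 0.000225 < 0.001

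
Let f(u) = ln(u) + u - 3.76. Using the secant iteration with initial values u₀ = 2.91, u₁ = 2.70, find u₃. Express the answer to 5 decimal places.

2.74883

f(2.91) = 0.2181531, f(2.70) = -0.0667482
u₂ = 2.7000000 − (-0.0667482)·(2.7000000 − 2.9100000) / (-0.0667482 − 0.2181531) = 2.7000000 − (0.0140171)/(-0.2849013) = 2.7491999
f(2.7491999) = 0.0005099
u₃ = 2.7491999 − 0.0005099·(2.7491999 − 2.7000000) / (0.0005099 − (-0.0667482)) = 2.7491999 − (0.0000251)/(0.0672581) = 2.7488270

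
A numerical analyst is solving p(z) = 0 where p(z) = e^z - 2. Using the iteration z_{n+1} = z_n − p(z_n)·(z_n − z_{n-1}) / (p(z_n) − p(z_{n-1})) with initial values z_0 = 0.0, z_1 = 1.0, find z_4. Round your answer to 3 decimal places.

p(0.0) = -1.00000, p(1.0) = 0.71828
z_2 = 1.00000 − 0.71828·(1.00000 − 0.00000) / (0.71828 − (-1.00000)) = 1.00000 − (0.71828)/(1.71828) = 0.58198
p(0.58198) = -0.21043
z_3 = 0.58198 − (-0.21043)·(0.58198 − 1.00000) / (-0.21043 − 0.71828) = 0.58198 − (0.08796)/(-0.92871) = 0.67669
p(0.67669) = -0.03264
z_4 = 0.67669 − (-0.03264)·(0.67669 − 0.58198) / (-0.03264 − (-0.21043)) = 0.67669 − (-0.00309)/(0.17779) = 0.69408

0.694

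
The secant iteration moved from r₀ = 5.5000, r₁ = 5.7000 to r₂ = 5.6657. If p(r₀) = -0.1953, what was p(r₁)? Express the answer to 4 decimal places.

0.0404

The secant line through (5.5000, -0.1953) and (5.7000, p(r₁)) crosses zero at r₂ = 5.6657.
So (5.5000, -0.1953), (5.7000, p(r₁)), (5.6657, 0) are collinear:
p(r₁) = -0.1953 · (5.7000 − 5.6657) / (5.5000 − 5.6657) = -0.1953 · (0.034300)/(-0.165700) = 0.040427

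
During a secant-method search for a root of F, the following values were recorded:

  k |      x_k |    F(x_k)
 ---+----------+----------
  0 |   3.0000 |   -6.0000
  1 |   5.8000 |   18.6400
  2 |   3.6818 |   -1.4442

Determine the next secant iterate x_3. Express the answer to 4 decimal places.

3.8341

x_3 = 3.6818 − (-1.4442)·(3.6818 − 5.8000) / (-1.4442 − 18.6400)
   = 3.6818 − (3.059104)/(-20.084200) = 3.834114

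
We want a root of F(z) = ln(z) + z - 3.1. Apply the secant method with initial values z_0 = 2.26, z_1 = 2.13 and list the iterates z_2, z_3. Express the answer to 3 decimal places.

F(2.26) = -0.02464, F(2.13) = -0.21388
z_2 = 2.13000 − (-0.21388)·(2.13000 − 2.26000) / (-0.21388 − (-0.02464)) = 2.13000 − (0.02780)/(-0.18924) = 2.27692
F(2.27692) = -0.00025
z_3 = 2.27692 − (-0.00025)·(2.27692 − 2.13000) / (-0.00025 − (-0.21388)) = 2.27692 − (-0.00004)/(0.21363) = 2.27710

2.277, 2.277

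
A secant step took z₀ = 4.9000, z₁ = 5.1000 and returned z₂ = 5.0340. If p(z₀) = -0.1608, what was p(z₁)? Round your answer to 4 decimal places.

The secant line through (4.9000, -0.1608) and (5.1000, p(z₁)) crosses zero at z₂ = 5.0340.
So (4.9000, -0.1608), (5.1000, p(z₁)), (5.0340, 0) are collinear:
p(z₁) = -0.1608 · (5.1000 − 5.0340) / (4.9000 − 5.0340) = -0.1608 · (0.066000)/(-0.134000) = 0.079200

0.0792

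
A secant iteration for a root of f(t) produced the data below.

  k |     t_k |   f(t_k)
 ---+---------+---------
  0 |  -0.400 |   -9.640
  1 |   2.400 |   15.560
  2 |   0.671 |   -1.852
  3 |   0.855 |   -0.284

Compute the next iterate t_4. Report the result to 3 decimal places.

t_4 = 0.855 − (-0.284)·(0.855 − 0.671) / (-0.284 − (-1.852))
   = 0.855 − (-0.05226)/(1.56800) = 0.88833

0.888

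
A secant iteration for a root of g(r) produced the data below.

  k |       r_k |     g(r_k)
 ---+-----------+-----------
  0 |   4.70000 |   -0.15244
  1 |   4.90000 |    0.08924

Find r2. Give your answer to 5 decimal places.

r2 = 4.90000 − 0.08924·(4.90000 − 4.70000) / (0.08924 − (-0.15244))
   = 4.90000 − (0.0178480)/(0.2416800) = 4.8261503

4.82615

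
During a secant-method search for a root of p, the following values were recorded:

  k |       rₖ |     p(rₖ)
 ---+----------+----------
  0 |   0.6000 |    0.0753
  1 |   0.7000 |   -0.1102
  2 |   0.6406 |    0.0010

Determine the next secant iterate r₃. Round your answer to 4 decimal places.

0.6411

r₃ = 0.6406 − 0.0010·(0.6406 − 0.7000) / (0.0010 − (-0.1102))
   = 0.6406 − (-0.000059)/(0.111200) = 0.641134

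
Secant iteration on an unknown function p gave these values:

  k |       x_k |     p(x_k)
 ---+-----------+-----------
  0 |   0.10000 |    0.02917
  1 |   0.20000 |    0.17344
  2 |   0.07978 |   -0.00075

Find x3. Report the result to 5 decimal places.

0.08030

x3 = 0.07978 − (-0.00075)·(0.07978 − 0.20000) / (-0.00075 − 0.17344)
   = 0.07978 − (0.0000902)/(-0.1741900) = 0.0802976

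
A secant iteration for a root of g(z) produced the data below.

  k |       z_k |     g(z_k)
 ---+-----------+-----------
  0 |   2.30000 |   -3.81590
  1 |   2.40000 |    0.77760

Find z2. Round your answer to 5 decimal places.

2.38307

z2 = 2.40000 − 0.77760·(2.40000 − 2.30000) / (0.77760 − (-3.81590))
   = 2.40000 − (0.0777600)/(4.5935000) = 2.3830717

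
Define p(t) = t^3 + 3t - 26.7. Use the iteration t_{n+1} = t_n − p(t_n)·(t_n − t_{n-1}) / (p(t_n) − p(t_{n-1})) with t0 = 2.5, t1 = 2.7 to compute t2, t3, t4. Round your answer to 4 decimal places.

p(2.5) = -3.575000, p(2.7) = 1.083000
t2 = 2.700000 − 1.083000·(2.700000 − 2.500000) / (1.083000 − (-3.575000)) = 2.700000 − (0.216600)/(4.658000) = 2.653499
p(2.653499) = -0.056057
t3 = 2.653499 − (-0.056057)·(2.653499 − 2.700000) / (-0.056057 − 1.083000) = 2.653499 − (0.002607)/(-1.139057) = 2.655788
p(2.655788) = -0.000810
t4 = 2.655788 − (-0.000810)·(2.655788 − 2.653499) / (-0.000810 − (-0.056057)) = 2.655788 − (-0.000002)/(0.055246) = 2.655821

2.6535, 2.6558, 2.6558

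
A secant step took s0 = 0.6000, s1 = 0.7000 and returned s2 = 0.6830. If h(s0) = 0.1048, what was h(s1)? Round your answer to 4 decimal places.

-0.0215

The secant line through (0.6000, 0.1048) and (0.7000, h(s1)) crosses zero at s2 = 0.6830.
So (0.6000, 0.1048), (0.7000, h(s1)), (0.6830, 0) are collinear:
h(s1) = 0.1048 · (0.7000 − 0.6830) / (0.6000 − 0.6830) = 0.1048 · (0.017000)/(-0.083000) = -0.021465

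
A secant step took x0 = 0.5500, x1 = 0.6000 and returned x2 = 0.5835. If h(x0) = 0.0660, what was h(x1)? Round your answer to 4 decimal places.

The secant line through (0.5500, 0.0660) and (0.6000, h(x1)) crosses zero at x2 = 0.5835.
So (0.5500, 0.0660), (0.6000, h(x1)), (0.5835, 0) are collinear:
h(x1) = 0.0660 · (0.6000 − 0.5835) / (0.5500 − 0.5835) = 0.0660 · (0.016500)/(-0.033500) = -0.032507

-0.0325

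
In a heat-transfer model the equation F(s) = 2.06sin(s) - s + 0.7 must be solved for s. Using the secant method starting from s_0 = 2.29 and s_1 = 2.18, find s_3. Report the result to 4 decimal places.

F(2.29) = -0.040199, F(2.18) = 0.209414
s_2 = 2.180000 − 0.209414·(2.180000 − 2.290000) / (0.209414 − (-0.040199)) = 2.180000 − (-0.023036)/(0.249613) = 2.272285
F(2.272285) = 0.001313
s_3 = 2.272285 − 0.001313·(2.272285 − 2.180000) / (0.001313 − 0.209414) = 2.272285 − (0.000121)/(-0.208102) = 2.272867

2.2729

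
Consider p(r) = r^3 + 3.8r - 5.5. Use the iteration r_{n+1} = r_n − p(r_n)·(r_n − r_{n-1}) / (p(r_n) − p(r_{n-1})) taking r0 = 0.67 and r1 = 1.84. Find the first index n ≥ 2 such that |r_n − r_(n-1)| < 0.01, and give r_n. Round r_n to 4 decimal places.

p(0.67) = -2.653237, p(1.84) = 7.721504
r2 = 1.840000 − 7.721504·(1.170000)/(10.374741) = 0.969216;  |Δ| = 0.870784
p(0.969216) = -0.906518
r3 = 0.969216 − (-0.906518)·(-0.870784)/(-8.628022) = 1.060706;  |Δ| = 0.091490
p(1.060706) = -0.275917
r4 = 1.060706 − (-0.275917)·(0.091490)/(0.630601) = 1.100738;  |Δ| = 0.040031
p(1.100738) = 0.016483
r5 = 1.100738 − 0.016483·(0.040031)/(0.292400) = 1.098481;  |Δ| = 0.002257
|r5 − r4| = 0.002257 < 0.01

n = 5, r_n = 1.0985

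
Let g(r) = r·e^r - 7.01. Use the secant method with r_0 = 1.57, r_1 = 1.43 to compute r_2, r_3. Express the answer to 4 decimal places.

g(1.57) = 0.536438, g(1.43) = -1.034460
r_2 = 1.430000 − (-1.034460)·(1.430000 − 1.570000) / (-1.034460 − 0.536438) = 1.430000 − (0.144824)/(-1.570898) = 1.522192
g(1.522192) = -0.034921
r_3 = 1.522192 − (-0.034921)·(1.522192 − 1.430000) / (-0.034921 − (-1.034460)) = 1.522192 − (-0.003219)/(0.999539) = 1.525413

1.5222, 1.5254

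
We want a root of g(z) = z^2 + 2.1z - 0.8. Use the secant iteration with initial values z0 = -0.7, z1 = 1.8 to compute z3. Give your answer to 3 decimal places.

0.144

g(-0.7) = -1.78000, g(1.8) = 6.22000
z2 = 1.80000 − 6.22000·(1.80000 − (-0.70000)) / (6.22000 − (-1.78000)) = 1.80000 − (15.55000)/(8.00000) = -0.14375
g(-0.14375) = -1.08121
z3 = -0.14375 − (-1.08121)·(-0.14375 − 1.80000) / (-1.08121 − 6.22000) = -0.14375 − (2.10160)/(-7.30121) = 0.14409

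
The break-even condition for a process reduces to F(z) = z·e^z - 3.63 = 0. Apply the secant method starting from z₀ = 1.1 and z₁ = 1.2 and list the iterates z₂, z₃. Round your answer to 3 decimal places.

F(1.1) = -0.32542, F(1.2) = 0.35414
z₂ = 1.20000 − 0.35414·(1.20000 − 1.10000) / (0.35414 − (-0.32542)) = 1.20000 − (0.03541)/(0.67956) = 1.14789
F(1.14789) = -0.01241
z₃ = 1.14789 − (-0.01241)·(1.14789 − 1.20000) / (-0.01241 − 0.35414) = 1.14789 − (0.00065)/(-0.36655) = 1.14965

1.148, 1.150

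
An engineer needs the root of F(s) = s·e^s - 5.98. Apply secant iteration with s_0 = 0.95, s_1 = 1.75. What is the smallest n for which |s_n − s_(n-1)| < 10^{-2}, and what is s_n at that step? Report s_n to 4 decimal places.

F(0.95) = -3.523576, F(1.75) = 4.090555
s_2 = 1.750000 − 4.090555·(0.800000)/(7.614131) = 1.320214;  |Δ| = 0.429786
F(1.320214) = -1.036822
s_3 = 1.320214 − (-1.036822)·(-0.429786)/(-5.127376) = 1.407123;  |Δ| = 0.086908
F(1.407123) = -0.233049
s_4 = 1.407123 − (-0.233049)·(0.086908)/(0.803773) = 1.432321;  |Δ| = 0.025198
F(1.432321) = 0.019147
s_5 = 1.432321 − 0.019147·(0.025198)/(0.252196) = 1.430408;  |Δ| = 0.001913
|s_5 − s_4| = 0.001913 < 10^{-2}

n = 5, s_n = 1.4304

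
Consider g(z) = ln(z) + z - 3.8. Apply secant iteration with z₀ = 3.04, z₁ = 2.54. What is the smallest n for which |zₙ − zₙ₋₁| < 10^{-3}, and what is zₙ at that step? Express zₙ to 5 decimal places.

g(3.04) = 0.3518575, g(2.54) = -0.3278359
z₂ = 2.5400000 − (-0.3278359)·(-0.5000000)/(-0.6796934) = 2.7811645;  |Δ| = 0.2411645
g(2.7811645) = 0.0040343
z₃ = 2.7811645 − 0.0040343·(0.2411645)/(0.3318702) = 2.7782329;  |Δ| = 0.0029317
g(2.7782329) = 0.0000480
z₄ = 2.7782329 − 0.0000480·(-0.0029317)/(-0.0039863) = 2.7781976;  |Δ| = 0.0000353
|z₄ − z₃| = 0.0000353 < 10^{-3}

n = 4, zₙ = 2.77820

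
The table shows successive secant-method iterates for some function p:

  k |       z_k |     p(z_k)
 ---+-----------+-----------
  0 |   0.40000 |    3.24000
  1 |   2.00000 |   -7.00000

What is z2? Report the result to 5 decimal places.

0.90625

z2 = 2.00000 − (-7.00000)·(2.00000 − 0.40000) / (-7.00000 − 3.24000)
   = 2.00000 − (-11.2000000)/(-10.2400000) = 0.9062500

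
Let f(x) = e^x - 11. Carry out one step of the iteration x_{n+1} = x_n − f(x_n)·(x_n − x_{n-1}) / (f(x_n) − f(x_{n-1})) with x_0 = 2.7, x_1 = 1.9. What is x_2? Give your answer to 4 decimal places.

f(2.7) = 3.879732, f(1.9) = -4.314106
x_2 = 1.900000 − (-4.314106)·(1.900000 − 2.700000) / (-4.314106 − 3.879732) = 1.900000 − (3.451284)/(-8.193837) = 2.321205

2.3212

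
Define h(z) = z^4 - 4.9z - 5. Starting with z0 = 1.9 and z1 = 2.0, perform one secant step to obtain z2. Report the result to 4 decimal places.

1.9516

h(1.9) = -1.277900, h(2.0) = 1.200000
z2 = 2.000000 − 1.200000·(2.000000 − 1.900000) / (1.200000 − (-1.277900)) = 2.000000 − (0.120000)/(2.477900) = 1.951572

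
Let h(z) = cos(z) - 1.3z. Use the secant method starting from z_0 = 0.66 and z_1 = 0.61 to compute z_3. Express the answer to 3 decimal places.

h(0.66) = -0.06801, h(0.61) = 0.02665
z_2 = 0.61000 − 0.02665·(0.61000 − 0.66000) / (0.02665 − (-0.06801)) = 0.61000 − (-0.00133)/(0.09466) = 0.62408
h(0.62408) = 0.00020
z_3 = 0.62408 − 0.00020·(0.62408 − 0.61000) / (0.00020 − 0.02665) = 0.62408 − (0.00000)/(-0.02644) = 0.62418

0.624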